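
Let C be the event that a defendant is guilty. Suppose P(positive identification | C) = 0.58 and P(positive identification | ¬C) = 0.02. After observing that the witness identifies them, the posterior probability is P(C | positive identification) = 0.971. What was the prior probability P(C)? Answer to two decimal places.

In odds form, posterior odds = prior odds × likelihood ratio, so prior odds = posterior odds ÷ LR.
Posterior odds = 0.971/(1−0.971) = 33.4828. LR = 0.58/0.02 = 29.0000.
Prior odds = 33.4828/29.0000 = 1.1546, so P(C) = 1.1546/(1+1.1546) ≈ 0.54.

P(C) = 0.54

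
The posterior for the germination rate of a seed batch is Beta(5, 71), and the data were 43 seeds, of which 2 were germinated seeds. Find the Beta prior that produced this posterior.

Beta(3, 30)

Under Beta–binomial conjugacy the posterior parameters are (a+s, b+f).
So a = 5 − 2 = 3 and b = 71 − 41 = 30.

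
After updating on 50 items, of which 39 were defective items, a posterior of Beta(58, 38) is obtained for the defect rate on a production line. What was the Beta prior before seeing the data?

Under Beta–binomial conjugacy the posterior parameters are (a+s, b+f).
So a = 58 − 39 = 19 and b = 38 − 11 = 27.

Beta(19, 27)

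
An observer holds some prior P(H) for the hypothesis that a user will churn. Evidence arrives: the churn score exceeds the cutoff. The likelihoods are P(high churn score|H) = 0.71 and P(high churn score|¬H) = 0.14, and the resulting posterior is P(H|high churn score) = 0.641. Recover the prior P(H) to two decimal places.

Bayes' rule in odds form gives O(H|E) = O(H)·[P(E|H)/P(E|¬H)], hence O(H) = O(H|E)/LR.
Posterior odds = 0.641/(1−0.641) = 1.7855. LR = 0.71/0.14 = 5.0714.
Prior odds = 1.7855/5.0714 = 0.3521, so P(H) = 0.3521/(1+0.3521) ≈ 0.26.

P(H) = 0.26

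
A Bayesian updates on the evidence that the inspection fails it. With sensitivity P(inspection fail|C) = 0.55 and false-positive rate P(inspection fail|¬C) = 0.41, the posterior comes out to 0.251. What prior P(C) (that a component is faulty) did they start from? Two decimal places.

P(C) = 0.20

In odds form, posterior odds = prior odds × likelihood ratio, so prior odds = posterior odds ÷ LR.
Posterior odds = 0.251/(1−0.251) = 0.3351. LR = 0.55/0.41 = 1.3415.
Prior odds = 0.3351/1.3415 = 0.2498, so P(C) = 0.2498/(1+0.2498) ≈ 0.20.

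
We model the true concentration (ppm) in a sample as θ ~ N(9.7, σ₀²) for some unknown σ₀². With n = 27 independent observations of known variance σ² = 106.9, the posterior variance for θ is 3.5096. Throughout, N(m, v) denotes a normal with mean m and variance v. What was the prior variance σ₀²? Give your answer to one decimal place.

σ₀² = 30.9

For the Normal–Normal model with known σ², precisions add: τ_n = τ₀ + n/σ².
So 1/σ₀² = 1/3.5096 − 27/106.9 = 0.284933 − 0.252572 = 0.032361.
Hence σ₀² = 1/0.032361 ≈ 30.9.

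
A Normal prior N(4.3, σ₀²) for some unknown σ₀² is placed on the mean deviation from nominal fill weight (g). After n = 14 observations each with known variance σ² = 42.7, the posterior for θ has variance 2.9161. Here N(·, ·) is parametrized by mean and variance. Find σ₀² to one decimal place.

For the Normal–Normal model with known σ², precisions add: τ_n = τ₀ + n/σ².
So 1/σ₀² = 1/2.9161 − 14/42.7 = 0.342924 − 0.327869 = 0.015055.
Hence σ₀² = 1/0.015055 ≈ 66.4.

σ₀² = 66.4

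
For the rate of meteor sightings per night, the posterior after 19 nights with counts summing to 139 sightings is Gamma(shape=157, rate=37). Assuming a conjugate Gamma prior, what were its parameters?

Gamma(shape=18, rate=18)

Gamma–Poisson conjugacy: posterior shape = α + Σxᵢ, posterior rate = β + n.
So α = 157 − 139 = 18 and β = 37 − 19 = 18.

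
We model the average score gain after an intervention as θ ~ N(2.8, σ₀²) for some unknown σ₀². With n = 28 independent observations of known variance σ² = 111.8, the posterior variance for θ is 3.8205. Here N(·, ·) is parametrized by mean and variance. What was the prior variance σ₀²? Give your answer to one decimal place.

σ₀² = 88.5

For the Normal–Normal model with known σ², precisions add: τ_n = τ₀ + n/σ².
So 1/σ₀² = 1/3.8205 − 28/111.8 = 0.261746 − 0.250447 = 0.011299.
Hence σ₀² = 1/0.011299 ≈ 88.5.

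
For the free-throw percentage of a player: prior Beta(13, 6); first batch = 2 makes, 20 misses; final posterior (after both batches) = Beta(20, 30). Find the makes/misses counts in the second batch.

Because Beta–binomial updating is additive in the counts, the combined data contributed (α_post−α_prior, β_post−β_prior) successes and failures.
Total across both batches: 20−13=7 makes, 30−6=24 misses.
Subtract the first batch: 7−2=5 makes and 24−20=4 misses.

5 makes and 4 misses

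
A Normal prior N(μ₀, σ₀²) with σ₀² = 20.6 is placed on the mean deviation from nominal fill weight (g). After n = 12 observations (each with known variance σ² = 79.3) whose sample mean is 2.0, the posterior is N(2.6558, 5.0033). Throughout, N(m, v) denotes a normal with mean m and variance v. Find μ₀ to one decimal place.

The posterior mean is a precision-weighted average: μ_n = (τ₀μ₀ + τ_data·x̄)/(τ₀+τ_data), with τ₀=1/σ₀² and τ_data=n/σ².
Here τ₀ = 1/20.6 = 0.048544 and τ_data = 12/79.3 = 0.151324, so τ_n = 0.199868.
Rearranging for μ₀: μ₀ = (μ_n·τ_n − τ_data·x̄)/τ₀ = (2.6558·0.199868 − 0.151324·2.0) / 0.048544 = 0.228161/0.048544 ≈ 4.7.

μ₀ = 4.7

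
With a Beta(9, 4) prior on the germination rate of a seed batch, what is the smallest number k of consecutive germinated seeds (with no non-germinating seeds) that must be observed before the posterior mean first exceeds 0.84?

After k germinated seeds and 0 non-germinating seeds the posterior is Beta(9+k, 4), with mean (9+k)/(9+4+k).
Set (9+k)/(13+k) > 0.84 and solve: k > (0.84·13 − 9)/(1 − 0.84) = 12.000.
The smallest integer exceeding 12.000 is 13, and checking k=13: (22)/(26) = 0.8462 > 0.84.

k = 13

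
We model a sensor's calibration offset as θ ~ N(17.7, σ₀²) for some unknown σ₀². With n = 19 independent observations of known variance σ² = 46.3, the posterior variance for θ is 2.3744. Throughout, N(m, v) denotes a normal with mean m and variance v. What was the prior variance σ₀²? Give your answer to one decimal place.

σ₀² = 92.7

Posterior precision equals prior precision plus data precision: 1/σ_n² = 1/σ₀² + n/σ².
So 1/σ₀² = 1/2.3744 − 19/46.3 = 0.421159 − 0.410367 = 0.010792.
Hence σ₀² = 1/0.010792 ≈ 92.7.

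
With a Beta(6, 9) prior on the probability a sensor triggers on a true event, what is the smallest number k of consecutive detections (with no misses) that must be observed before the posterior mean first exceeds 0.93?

After k detections and 0 misses the posterior is Beta(6+k, 9), with mean (6+k)/(6+9+k).
Set (6+k)/(15+k) > 0.93 and solve: k > (0.93·15 − 6)/(1 − 0.93) = 113.571.
The smallest integer exceeding 113.571 is 114, and checking k=114: (120)/(129) = 0.9302 > 0.93.

k = 114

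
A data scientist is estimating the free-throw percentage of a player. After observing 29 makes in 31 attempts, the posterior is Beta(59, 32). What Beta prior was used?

Beta(30, 30)

A Beta(a, b) prior with s successes and f failures in binomial data gives a Beta(a+s, b+f) posterior.
Subtract the data counts: 59−29=30, 32−2=30.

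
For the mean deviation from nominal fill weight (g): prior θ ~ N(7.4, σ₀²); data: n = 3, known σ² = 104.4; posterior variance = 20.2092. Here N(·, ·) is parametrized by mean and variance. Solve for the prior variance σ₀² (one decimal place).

σ₀² = 48.2

Posterior precision equals prior precision plus data precision: 1/σ_n² = 1/σ₀² + n/σ².
So 1/σ₀² = 1/20.2092 − 3/104.4 = 0.049482 − 0.028736 = 0.020746.
Hence σ₀² = 1/0.020746 ≈ 48.2.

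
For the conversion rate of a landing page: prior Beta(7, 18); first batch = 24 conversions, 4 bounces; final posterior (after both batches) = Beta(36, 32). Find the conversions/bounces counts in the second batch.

5 conversions and 10 bounces

Sequential conjugate updates are equivalent to a single update on the pooled data, so total successes = posterior α − prior α and total failures = posterior β − prior β.
Total across both batches: 36−7=29 conversions, 32−18=14 bounces.
Subtract the first batch: 29−24=5 conversions and 14−4=10 bounces.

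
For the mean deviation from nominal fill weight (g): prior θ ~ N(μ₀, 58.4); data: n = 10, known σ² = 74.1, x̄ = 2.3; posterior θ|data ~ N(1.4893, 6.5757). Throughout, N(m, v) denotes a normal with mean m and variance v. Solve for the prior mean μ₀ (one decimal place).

μ₀ = -4.9

With known observation variance, the Normal–Normal posterior has precision τ_n = τ₀ + n/σ² and mean μ_n = (τ₀μ₀ + (n/σ²)x̄)/τ_n.
Here τ₀ = 1/58.4 = 0.017123 and τ_data = 10/74.1 = 0.134953, so τ_n = 0.152076.
Rearranging for μ₀: μ₀ = (μ_n·τ_n − τ_data·x̄)/τ₀ = (1.4893·0.152076 − 0.134953·2.3) / 0.017123 = -0.083905/0.017123 ≈ -4.9.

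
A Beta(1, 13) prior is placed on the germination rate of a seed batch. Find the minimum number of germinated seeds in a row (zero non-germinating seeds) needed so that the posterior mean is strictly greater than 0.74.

After k germinated seeds and 0 non-germinating seeds the posterior is Beta(1+k, 13), with mean (1+k)/(1+13+k).
Set (1+k)/(14+k) > 0.74 and solve: k > (0.74·14 − 1)/(1 − 0.74) = 36.000.
The smallest integer exceeding 36.000 is 37.

k = 37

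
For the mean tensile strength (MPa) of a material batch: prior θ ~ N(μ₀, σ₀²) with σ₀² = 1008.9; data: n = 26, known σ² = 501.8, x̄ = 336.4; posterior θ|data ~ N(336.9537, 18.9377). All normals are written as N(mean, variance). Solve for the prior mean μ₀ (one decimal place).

With known observation variance, the Normal–Normal posterior has precision τ_n = τ₀ + n/σ² and mean μ_n = (τ₀μ₀ + (n/σ²)x̄)/τ_n.
Here τ₀ = 1/1008.9 = 0.000991 and τ_data = 26/501.8 = 0.051813, so τ_n = 0.052804.
Rearranging for μ₀: μ₀ = (μ_n·τ_n − τ_data·x̄)/τ₀ = (336.9537·0.052804 − 0.051813·336.4) / 0.000991 = 0.362610/0.000991 ≈ 365.9.

μ₀ = 365.9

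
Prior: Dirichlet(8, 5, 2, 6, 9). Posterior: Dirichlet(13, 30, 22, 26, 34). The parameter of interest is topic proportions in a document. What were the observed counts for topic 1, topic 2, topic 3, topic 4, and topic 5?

For a Dirichlet(α) prior with multinomial counts c, the posterior is Dirichlet(α + c) componentwise.
Counts are posterior − prior componentwise: 13−8=5, 30−5=25, 22−2=20, 26−6=20, 34−9=25.

counts (5, 25, 20, 20, 25)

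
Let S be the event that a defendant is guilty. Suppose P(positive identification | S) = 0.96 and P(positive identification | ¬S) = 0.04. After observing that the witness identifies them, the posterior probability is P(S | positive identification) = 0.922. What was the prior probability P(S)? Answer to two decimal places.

In odds form, posterior odds = prior odds × likelihood ratio, so prior odds = posterior odds ÷ LR.
Posterior odds = 0.922/(1−0.922) = 11.8205. LR = 0.96/0.04 = 24.0000.
Prior odds = 11.8205/24.0000 = 0.4925, so P(S) = 0.4925/(1+0.4925) ≈ 0.33.

P(S) = 0.33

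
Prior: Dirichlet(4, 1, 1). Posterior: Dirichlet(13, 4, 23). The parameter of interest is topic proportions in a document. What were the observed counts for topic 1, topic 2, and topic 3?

For a Dirichlet(α) prior with multinomial counts c, the posterior is Dirichlet(α + c) componentwise.
Counts are posterior − prior componentwise: 13−4=9, 4−1=3, 23−1=22.

counts (9, 3, 22)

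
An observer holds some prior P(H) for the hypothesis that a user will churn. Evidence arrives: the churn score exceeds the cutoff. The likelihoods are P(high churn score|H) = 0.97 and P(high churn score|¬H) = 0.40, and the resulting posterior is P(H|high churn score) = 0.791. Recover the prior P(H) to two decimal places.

In odds form, posterior odds = prior odds × likelihood ratio, so prior odds = posterior odds ÷ LR.
Posterior odds = 0.791/(1−0.791) = 3.7847. LR = 0.97/0.40 = 2.4250.
Prior odds = 3.7847/2.4250 = 1.5607, so P(H) = 1.5607/(1+1.5607) ≈ 0.61.

P(H) = 0.61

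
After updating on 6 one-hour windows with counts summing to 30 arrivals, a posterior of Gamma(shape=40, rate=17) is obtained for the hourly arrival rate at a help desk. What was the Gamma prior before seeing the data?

Gamma(shape=10, rate=11)

A Gamma(α, β) prior (rate parametrization) on a Poisson rate with n observations summing to S gives posterior Gamma(α+S, β+n).
So α = 40 − 30 = 10 and β = 17 − 6 = 11.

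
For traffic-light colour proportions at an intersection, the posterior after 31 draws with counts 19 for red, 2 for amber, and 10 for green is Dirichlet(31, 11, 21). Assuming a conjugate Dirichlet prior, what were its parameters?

Dirichlet(12, 9, 11)

For a Dirichlet(α) prior with multinomial counts c, the posterior is Dirichlet(α + c) componentwise.
Subtract each count from the matching posterior parameter: 31−19=12, 11−2=9, 21−10=11.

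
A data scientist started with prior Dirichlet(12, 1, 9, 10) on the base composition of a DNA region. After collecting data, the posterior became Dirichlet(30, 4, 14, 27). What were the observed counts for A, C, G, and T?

counts (18, 3, 5, 17)

For a Dirichlet(α) prior with multinomial counts c, the posterior is Dirichlet(α + c) componentwise.
Counts are posterior − prior componentwise: 30−12=18, 4−1=3, 14−9=5, 27−10=17.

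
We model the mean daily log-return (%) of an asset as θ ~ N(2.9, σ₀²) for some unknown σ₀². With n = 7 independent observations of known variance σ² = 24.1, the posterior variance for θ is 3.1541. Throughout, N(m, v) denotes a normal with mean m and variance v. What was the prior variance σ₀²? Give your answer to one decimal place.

σ₀² = 37.6

Posterior precision equals prior precision plus data precision: 1/σ_n² = 1/σ₀² + n/σ².
So 1/σ₀² = 1/3.1541 − 7/24.1 = 0.317048 − 0.290456 = 0.026592.
Hence σ₀² = 1/0.026592 ≈ 37.6.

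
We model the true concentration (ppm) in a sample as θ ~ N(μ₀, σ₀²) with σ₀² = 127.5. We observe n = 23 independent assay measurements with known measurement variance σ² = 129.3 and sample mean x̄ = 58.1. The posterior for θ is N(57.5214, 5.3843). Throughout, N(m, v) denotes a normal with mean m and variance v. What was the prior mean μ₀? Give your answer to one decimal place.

μ₀ = 44.4

With known observation variance, the Normal–Normal posterior has precision τ_n = τ₀ + n/σ² and mean μ_n = (τ₀μ₀ + (n/σ²)x̄)/τ_n.
Here τ₀ = 1/127.5 = 0.007843 and τ_data = 23/129.3 = 0.177881, so τ_n = 0.185724.
Rearranging for μ₀: μ₀ = (μ_n·τ_n − τ_data·x̄)/τ₀ = (57.5214·0.185724 − 0.177881·58.1) / 0.007843 = 0.348218/0.007843 ≈ 44.4.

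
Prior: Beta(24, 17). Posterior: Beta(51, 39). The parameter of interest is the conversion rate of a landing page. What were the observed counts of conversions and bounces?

27 conversions and 22 bounces

Beta is conjugate to the binomial likelihood: posterior = Beta(α+s, β+f).
So s = 51 − 24 = 27 and f = 39 − 17 = 22.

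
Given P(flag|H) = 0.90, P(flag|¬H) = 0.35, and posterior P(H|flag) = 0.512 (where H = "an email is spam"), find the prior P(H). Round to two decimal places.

P(H) = 0.29

In odds form, posterior odds = prior odds × likelihood ratio, so prior odds = posterior odds ÷ LR.
Posterior odds = 0.512/(1−0.512) = 1.0492. LR = 0.90/0.35 = 2.5714.
Prior odds = 1.0492/2.5714 = 0.4080, so P(H) = 0.4080/(1+0.4080) ≈ 0.29.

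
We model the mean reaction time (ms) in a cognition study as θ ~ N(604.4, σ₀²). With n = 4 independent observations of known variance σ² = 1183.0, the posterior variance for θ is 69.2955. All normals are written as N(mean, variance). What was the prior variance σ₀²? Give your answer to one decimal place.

σ₀² = 90.5

For the Normal–Normal model with known σ², precisions add: τ_n = τ₀ + n/σ².
So 1/σ₀² = 1/69.2955 − 4/1183.0 = 0.014431 − 0.003381 = 0.011050.
Hence σ₀² = 1/0.011050 ≈ 90.5.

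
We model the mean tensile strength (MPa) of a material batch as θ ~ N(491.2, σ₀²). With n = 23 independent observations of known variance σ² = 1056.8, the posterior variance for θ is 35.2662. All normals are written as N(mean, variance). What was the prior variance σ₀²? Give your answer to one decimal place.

Posterior precision equals prior precision plus data precision: 1/σ_n² = 1/σ₀² + n/σ².
So 1/σ₀² = 1/35.2662 − 23/1056.8 = 0.028356 − 0.021764 = 0.006592.
Hence σ₀² = 1/0.006592 ≈ 151.7.

σ₀² = 151.7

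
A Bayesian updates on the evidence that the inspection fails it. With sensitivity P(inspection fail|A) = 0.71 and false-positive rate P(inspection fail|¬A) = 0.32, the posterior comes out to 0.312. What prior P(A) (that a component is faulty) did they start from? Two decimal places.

In odds form, posterior odds = prior odds × likelihood ratio, so prior odds = posterior odds ÷ LR.
Posterior odds = 0.312/(1−0.312) = 0.4535. LR = 0.71/0.32 = 2.2188.
Prior odds = 0.4535/2.2188 = 0.2044, so P(A) = 0.2044/(1+0.2044) ≈ 0.17.

P(A) = 0.17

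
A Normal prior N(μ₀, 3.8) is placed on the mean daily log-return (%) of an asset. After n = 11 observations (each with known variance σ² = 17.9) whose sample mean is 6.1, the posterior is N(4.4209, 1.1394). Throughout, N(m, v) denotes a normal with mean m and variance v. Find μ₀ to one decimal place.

μ₀ = 0.5

With known observation variance, the Normal–Normal posterior has precision τ_n = τ₀ + n/σ² and mean μ_n = (τ₀μ₀ + (n/σ²)x̄)/τ_n.
Here τ₀ = 1/3.8 = 0.263158 and τ_data = 11/17.9 = 0.614525, so τ_n = 0.877683.
Rearranging for μ₀: μ₀ = (μ_n·τ_n − τ_data·x̄)/τ₀ = (4.4209·0.877683 − 0.614525·6.1) / 0.263158 = 0.131546/0.263158 ≈ 0.5.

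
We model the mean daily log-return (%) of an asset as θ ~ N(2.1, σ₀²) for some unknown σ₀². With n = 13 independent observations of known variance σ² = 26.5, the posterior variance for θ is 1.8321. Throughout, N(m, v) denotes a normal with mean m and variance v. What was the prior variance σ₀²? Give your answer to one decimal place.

Posterior precision equals prior precision plus data precision: 1/σ_n² = 1/σ₀² + n/σ².
So 1/σ₀² = 1/1.8321 − 13/26.5 = 0.545822 − 0.490566 = 0.055256.
Hence σ₀² = 1/0.055256 ≈ 18.1.

σ₀² = 18.1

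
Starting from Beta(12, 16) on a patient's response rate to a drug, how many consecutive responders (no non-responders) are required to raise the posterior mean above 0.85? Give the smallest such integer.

k = 79

After k responders and 0 non-responders the posterior is Beta(12+k, 16), with mean (12+k)/(12+16+k).
Set (12+k)/(28+k) > 0.85 and solve: k > (0.85·28 − 12)/(1 − 0.85) = 78.667.
The smallest integer exceeding 78.667 is 79.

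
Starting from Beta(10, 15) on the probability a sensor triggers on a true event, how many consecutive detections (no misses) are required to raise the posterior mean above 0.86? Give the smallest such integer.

k = 83

After k detections and 0 misses the posterior is Beta(10+k, 15), with mean (10+k)/(10+15+k).
Set (10+k)/(25+k) > 0.86 and solve: k > (0.86·25 − 10)/(1 − 0.86) = 82.143.
The smallest integer exceeding 82.143 is 83.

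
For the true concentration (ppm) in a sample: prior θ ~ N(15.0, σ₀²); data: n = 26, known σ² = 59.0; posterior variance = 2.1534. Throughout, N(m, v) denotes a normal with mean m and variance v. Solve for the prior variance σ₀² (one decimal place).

For the Normal–Normal model with known σ², precisions add: τ_n = τ₀ + n/σ².
So 1/σ₀² = 1/2.1534 − 26/59.0 = 0.464382 − 0.440678 = 0.023704.
Hence σ₀² = 1/0.023704 ≈ 42.2.

σ₀² = 42.2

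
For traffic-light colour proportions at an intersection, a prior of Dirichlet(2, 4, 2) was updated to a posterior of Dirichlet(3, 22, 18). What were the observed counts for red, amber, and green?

counts (1, 18, 16)

For a Dirichlet(α) prior with multinomial counts c, the posterior is Dirichlet(α + c) componentwise.
Counts are posterior − prior componentwise: 3−2=1, 22−4=18, 18−2=16.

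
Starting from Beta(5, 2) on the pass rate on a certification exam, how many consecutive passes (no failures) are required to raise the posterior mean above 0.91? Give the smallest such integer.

After k passes and 0 failures the posterior is Beta(5+k, 2), with mean (5+k)/(5+2+k).
Set (5+k)/(7+k) > 0.91 and solve: k > (0.91·7 − 5)/(1 − 0.91) = 15.222.
The smallest integer exceeding 15.222 is 16, and checking k=16: (21)/(23) = 0.9130 > 0.91.

k = 16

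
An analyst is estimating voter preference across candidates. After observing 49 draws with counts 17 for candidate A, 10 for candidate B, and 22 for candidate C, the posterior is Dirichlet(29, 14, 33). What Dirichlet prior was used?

For a Dirichlet(α) prior with multinomial counts c, the posterior is Dirichlet(α + c) componentwise.
Subtract each count from the matching posterior parameter: 29−17=12, 14−10=4, 33−22=11.

Dirichlet(12, 4, 11)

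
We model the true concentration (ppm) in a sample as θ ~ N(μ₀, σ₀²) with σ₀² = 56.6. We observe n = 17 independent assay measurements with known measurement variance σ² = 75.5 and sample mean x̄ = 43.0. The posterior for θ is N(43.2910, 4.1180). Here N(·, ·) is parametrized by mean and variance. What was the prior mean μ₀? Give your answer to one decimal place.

μ₀ = 47.0

The posterior mean is a precision-weighted average: μ_n = (τ₀μ₀ + τ_data·x̄)/(τ₀+τ_data), with τ₀=1/σ₀² and τ_data=n/σ².
Here τ₀ = 1/56.6 = 0.017668 and τ_data = 17/75.5 = 0.225166, so τ_n = 0.242834.
Rearranging for μ₀: μ₀ = (μ_n·τ_n − τ_data·x̄)/τ₀ = (43.2910·0.242834 − 0.225166·43.0) / 0.017668 = 0.830389/0.017668 ≈ 47.0.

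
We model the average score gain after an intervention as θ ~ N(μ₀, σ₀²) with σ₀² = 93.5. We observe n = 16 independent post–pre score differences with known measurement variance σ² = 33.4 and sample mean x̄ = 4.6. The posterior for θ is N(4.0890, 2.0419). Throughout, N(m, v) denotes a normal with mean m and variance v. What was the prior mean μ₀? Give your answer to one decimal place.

The posterior mean is a precision-weighted average: μ_n = (τ₀μ₀ + τ_data·x̄)/(τ₀+τ_data), with τ₀=1/σ₀² and τ_data=n/σ².
Here τ₀ = 1/93.5 = 0.010695 and τ_data = 16/33.4 = 0.479042, so τ_n = 0.489737.
Rearranging for μ₀: μ₀ = (μ_n·τ_n − τ_data·x̄)/τ₀ = (4.0890·0.489737 − 0.479042·4.6) / 0.010695 = -0.201059/0.010695 ≈ -18.8.

μ₀ = -18.8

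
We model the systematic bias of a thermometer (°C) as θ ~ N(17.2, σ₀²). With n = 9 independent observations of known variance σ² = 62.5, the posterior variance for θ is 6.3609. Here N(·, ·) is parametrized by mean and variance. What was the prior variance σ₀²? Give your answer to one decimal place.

σ₀² = 75.7

Posterior precision equals prior precision plus data precision: 1/σ_n² = 1/σ₀² + n/σ².
So 1/σ₀² = 1/6.3609 − 9/62.5 = 0.157210 − 0.144000 = 0.013210.
Hence σ₀² = 1/0.013210 ≈ 75.7.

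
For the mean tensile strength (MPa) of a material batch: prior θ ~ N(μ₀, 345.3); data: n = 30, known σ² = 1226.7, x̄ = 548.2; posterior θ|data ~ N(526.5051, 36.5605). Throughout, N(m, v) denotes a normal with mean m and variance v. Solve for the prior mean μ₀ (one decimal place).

The posterior mean is a precision-weighted average: μ_n = (τ₀μ₀ + τ_data·x̄)/(τ₀+τ_data), with τ₀=1/σ₀² and τ_data=n/σ².
Here τ₀ = 1/345.3 = 0.002896 and τ_data = 30/1226.7 = 0.024456, so τ_n = 0.027352.
Rearranging for μ₀: μ₀ = (μ_n·τ_n − τ_data·x̄)/τ₀ = (526.5051·0.027352 − 0.024456·548.2) / 0.002896 = 0.994188/0.002896 ≈ 343.3.

μ₀ = 343.3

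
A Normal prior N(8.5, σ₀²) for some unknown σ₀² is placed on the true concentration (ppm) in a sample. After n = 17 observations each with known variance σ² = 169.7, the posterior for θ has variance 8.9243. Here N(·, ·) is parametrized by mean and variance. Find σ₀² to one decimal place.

σ₀² = 84.2

Posterior precision equals prior precision plus data precision: 1/σ_n² = 1/σ₀² + n/σ².
So 1/σ₀² = 1/8.9243 − 17/169.7 = 0.112054 − 0.100177 = 0.011877.
Hence σ₀² = 1/0.011877 ≈ 84.2.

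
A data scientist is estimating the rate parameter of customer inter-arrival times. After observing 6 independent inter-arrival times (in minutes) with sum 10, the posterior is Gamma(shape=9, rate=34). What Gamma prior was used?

Gamma(shape=3, rate=24)

Gamma–exponential conjugacy: posterior shape = α + n, posterior rate = β + Σtᵢ.
So α = 9 − 6 = 3 and β = 34 − 10 = 24.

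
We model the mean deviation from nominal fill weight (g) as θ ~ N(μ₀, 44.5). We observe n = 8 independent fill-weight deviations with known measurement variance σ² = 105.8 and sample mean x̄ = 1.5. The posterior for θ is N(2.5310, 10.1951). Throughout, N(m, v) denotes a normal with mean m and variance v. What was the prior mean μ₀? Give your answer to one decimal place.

μ₀ = 6.0

The posterior mean is a precision-weighted average: μ_n = (τ₀μ₀ + τ_data·x̄)/(τ₀+τ_data), with τ₀=1/σ₀² and τ_data=n/σ².
Here τ₀ = 1/44.5 = 0.022472 and τ_data = 8/105.8 = 0.075614, so τ_n = 0.098086.
Rearranging for μ₀: μ₀ = (μ_n·τ_n − τ_data·x̄)/τ₀ = (2.5310·0.098086 − 0.075614·1.5) / 0.022472 = 0.134835/0.022472 ≈ 6.0.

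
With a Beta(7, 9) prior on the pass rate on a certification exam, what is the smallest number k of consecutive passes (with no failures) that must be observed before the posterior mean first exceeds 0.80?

k = 30

After k passes and 0 failures the posterior is Beta(7+k, 9), with mean (7+k)/(7+9+k).
Set (7+k)/(16+k) > 0.80 and solve: k > (0.80·16 − 7)/(1 − 0.80) = 29.000.
The smallest integer exceeding 29.000 is 30, and checking k=30: (37)/(46) = 0.8043 > 0.80.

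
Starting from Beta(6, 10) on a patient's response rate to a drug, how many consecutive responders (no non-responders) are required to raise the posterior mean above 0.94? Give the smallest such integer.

k = 151

After k responders and 0 non-responders the posterior is Beta(6+k, 10), with mean (6+k)/(6+10+k).
Set (6+k)/(16+k) > 0.94 and solve: k > (0.94·16 − 6)/(1 − 0.94) = 150.667.
The smallest integer exceeding 150.667 is 151, and checking k=151: (157)/(167) = 0.9401 > 0.94.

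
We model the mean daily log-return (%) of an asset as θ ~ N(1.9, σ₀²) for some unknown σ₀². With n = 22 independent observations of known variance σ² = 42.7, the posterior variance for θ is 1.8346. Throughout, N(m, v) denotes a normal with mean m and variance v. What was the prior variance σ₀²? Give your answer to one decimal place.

Posterior precision equals prior precision plus data precision: 1/σ_n² = 1/σ₀² + n/σ².
So 1/σ₀² = 1/1.8346 − 22/42.7 = 0.545078 − 0.515222 = 0.029856.
Hence σ₀² = 1/0.029856 ≈ 33.5.

σ₀² = 33.5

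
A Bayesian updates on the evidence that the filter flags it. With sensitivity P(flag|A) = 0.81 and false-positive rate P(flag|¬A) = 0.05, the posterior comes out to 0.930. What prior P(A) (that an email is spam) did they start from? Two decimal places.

In odds form, posterior odds = prior odds × likelihood ratio, so prior odds = posterior odds ÷ LR.
Posterior odds = 0.930/(1−0.930) = 13.2857. LR = 0.81/0.05 = 16.2000.
Prior odds = 13.2857/16.2000 = 0.8201, so P(A) = 0.8201/(1+0.8201) ≈ 0.45.

P(A) = 0.45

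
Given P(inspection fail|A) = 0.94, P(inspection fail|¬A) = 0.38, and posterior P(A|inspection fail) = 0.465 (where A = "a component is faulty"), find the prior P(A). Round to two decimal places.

P(A) = 0.26

In odds form, posterior odds = prior odds × likelihood ratio, so prior odds = posterior odds ÷ LR.
Posterior odds = 0.465/(1−0.465) = 0.8692. LR = 0.94/0.38 = 2.4737.
Prior odds = 0.8692/2.4737 = 0.3514, so P(A) = 0.3514/(1+0.3514) ≈ 0.26.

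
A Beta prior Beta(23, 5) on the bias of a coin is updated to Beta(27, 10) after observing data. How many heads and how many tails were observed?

A Beta(α, β) prior with s successes and f failures in binomial data gives a Beta(α+s, β+f) posterior.
Match parameters: s=27−23=4, f=10−5=5.

4 heads and 5 tails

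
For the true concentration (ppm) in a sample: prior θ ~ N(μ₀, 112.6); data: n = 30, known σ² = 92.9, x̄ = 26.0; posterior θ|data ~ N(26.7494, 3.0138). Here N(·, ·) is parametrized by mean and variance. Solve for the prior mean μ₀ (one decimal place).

μ₀ = 54.0

The posterior mean is a precision-weighted average: μ_n = (τ₀μ₀ + τ_data·x̄)/(τ₀+τ_data), with τ₀=1/σ₀² and τ_data=n/σ².
Here τ₀ = 1/112.6 = 0.008881 and τ_data = 30/92.9 = 0.322928, so τ_n = 0.331809.
Rearranging for μ₀: μ₀ = (μ_n·τ_n − τ_data·x̄)/τ₀ = (26.7494·0.331809 − 0.322928·26.0) / 0.008881 = 0.479564/0.008881 ≈ 54.0.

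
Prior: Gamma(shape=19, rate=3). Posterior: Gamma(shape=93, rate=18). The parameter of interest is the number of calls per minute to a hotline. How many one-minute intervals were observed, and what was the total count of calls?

n = 15 one-minute intervals with total 74 calls

Gamma–Poisson conjugacy: posterior shape = α + Σxᵢ, posterior rate = β + n.
Matching: Σxᵢ = 93 − 19 = 74 and n = 18 − 3 = 15.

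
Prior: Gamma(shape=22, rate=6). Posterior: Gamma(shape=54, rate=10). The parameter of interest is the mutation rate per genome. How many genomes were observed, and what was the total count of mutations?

A Gamma(α, β) prior (rate parametrization) on a Poisson rate with n observations summing to S gives posterior Gamma(α+S, β+n).
Matching: Σxᵢ = 54 − 22 = 32 and n = 10 − 6 = 4.

n = 4 genomes with total 32 mutations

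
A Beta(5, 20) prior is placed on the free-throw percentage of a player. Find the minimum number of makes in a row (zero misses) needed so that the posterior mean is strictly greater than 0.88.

k = 142

After k makes and 0 misses the posterior is Beta(5+k, 20), with mean (5+k)/(5+20+k).
Set (5+k)/(25+k) > 0.88 and solve: k > (0.88·25 − 5)/(1 − 0.88) = 141.667.
The smallest integer exceeding 141.667 is 142, and checking k=142: (147)/(167) = 0.8802 > 0.88.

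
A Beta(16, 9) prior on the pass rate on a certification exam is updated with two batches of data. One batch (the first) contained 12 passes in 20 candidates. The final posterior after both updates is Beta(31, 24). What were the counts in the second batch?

3 passes and 7 failures

Sequential conjugate updates are equivalent to a single update on the pooled data, so total successes = posterior α − prior α and total failures = posterior β − prior β.
Total across both batches: 31−16=15 passes, 24−9=15 failures.
Subtract the first batch: 15−12=3 passes and 15−8=7 failures.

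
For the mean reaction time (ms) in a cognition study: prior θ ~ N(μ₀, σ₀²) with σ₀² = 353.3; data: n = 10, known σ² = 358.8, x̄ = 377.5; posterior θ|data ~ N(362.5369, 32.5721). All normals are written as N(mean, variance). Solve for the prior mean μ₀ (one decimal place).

μ₀ = 215.2

With known observation variance, the Normal–Normal posterior has precision τ_n = τ₀ + n/σ² and mean μ_n = (τ₀μ₀ + (n/σ²)x̄)/τ_n.
Here τ₀ = 1/353.3 = 0.002830 and τ_data = 10/358.8 = 0.027871, so τ_n = 0.030701.
Rearranging for μ₀: μ₀ = (μ_n·τ_n − τ_data·x̄)/τ₀ = (362.5369·0.030701 − 0.027871·377.5) / 0.002830 = 0.608943/0.002830 ≈ 215.2.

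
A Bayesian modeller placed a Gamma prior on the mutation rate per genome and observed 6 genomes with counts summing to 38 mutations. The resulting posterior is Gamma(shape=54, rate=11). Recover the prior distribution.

Gamma(shape=16, rate=5)

A Gamma(α, β) prior (rate parametrization) on a Poisson rate with n observations summing to S gives posterior Gamma(α+S, β+n).
So α = 54 − 38 = 16 and β = 11 − 6 = 5.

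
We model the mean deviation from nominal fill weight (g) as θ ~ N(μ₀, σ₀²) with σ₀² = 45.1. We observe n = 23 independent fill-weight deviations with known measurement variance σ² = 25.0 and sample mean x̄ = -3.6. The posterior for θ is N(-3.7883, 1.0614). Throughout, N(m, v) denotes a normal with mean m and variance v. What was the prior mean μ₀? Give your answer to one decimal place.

The posterior mean is a precision-weighted average: μ_n = (τ₀μ₀ + τ_data·x̄)/(τ₀+τ_data), with τ₀=1/σ₀² and τ_data=n/σ².
Here τ₀ = 1/45.1 = 0.022173 and τ_data = 23/25.0 = 0.920000, so τ_n = 0.942173.
Rearranging for μ₀: μ₀ = (μ_n·τ_n − τ_data·x̄)/τ₀ = (-3.7883·0.942173 − 0.920000·-3.6) / 0.022173 = -0.257234/0.022173 ≈ -11.6.

μ₀ = -11.6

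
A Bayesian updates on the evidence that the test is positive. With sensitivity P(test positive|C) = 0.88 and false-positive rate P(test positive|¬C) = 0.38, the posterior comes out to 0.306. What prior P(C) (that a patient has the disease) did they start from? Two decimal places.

In odds form, posterior odds = prior odds × likelihood ratio, so prior odds = posterior odds ÷ LR.
Posterior odds = 0.306/(1−0.306) = 0.4409. LR = 0.88/0.38 = 2.3158.
Prior odds = 0.4409/2.3158 = 0.1904, so P(C) = 0.1904/(1+0.1904) ≈ 0.16.

P(C) = 0.16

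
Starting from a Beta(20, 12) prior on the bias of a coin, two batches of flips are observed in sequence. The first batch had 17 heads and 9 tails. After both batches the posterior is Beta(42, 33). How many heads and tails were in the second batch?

Sequential conjugate updates are equivalent to a single update on the pooled data, so total successes = posterior α − prior α and total failures = posterior β − prior β.
Total across both batches: 42−20=22 heads, 33−12=21 tails.
Subtract the first batch: 22−17=5 heads and 21−9=12 tails.

5 heads and 12 tails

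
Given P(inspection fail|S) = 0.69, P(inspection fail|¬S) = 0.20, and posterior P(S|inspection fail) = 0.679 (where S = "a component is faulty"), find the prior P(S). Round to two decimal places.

Bayes' rule in odds form gives O(S|E) = O(S)·[P(E|S)/P(E|¬S)], hence O(S) = O(S|E)/LR.
Posterior odds = 0.679/(1−0.679) = 2.1153. LR = 0.69/0.20 = 3.4500.
Prior odds = 2.1153/3.4500 = 0.6131, so P(S) = 0.6131/(1+0.6131) ≈ 0.38.

P(S) = 0.38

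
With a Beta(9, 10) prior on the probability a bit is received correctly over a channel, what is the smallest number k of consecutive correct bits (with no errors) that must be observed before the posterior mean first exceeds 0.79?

After k correct bits and 0 errors the posterior is Beta(9+k, 10), with mean (9+k)/(9+10+k).
Set (9+k)/(19+k) > 0.79 and solve: k > (0.79·19 − 9)/(1 − 0.79) = 28.619.
The smallest integer exceeding 28.619 is 29, and checking k=29: (38)/(48) = 0.7917 > 0.79.

k = 29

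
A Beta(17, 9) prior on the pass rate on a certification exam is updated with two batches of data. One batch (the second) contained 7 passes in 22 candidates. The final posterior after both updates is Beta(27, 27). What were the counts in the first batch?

Sequential conjugate updates are equivalent to a single update on the pooled data, so total successes = posterior α − prior α and total failures = posterior β − prior β.
Total across both batches: 27−17=10 passes, 27−9=18 failures.
Subtract the second batch: 10−7=3 passes and 18−15=3 failures.

3 passes and 3 failures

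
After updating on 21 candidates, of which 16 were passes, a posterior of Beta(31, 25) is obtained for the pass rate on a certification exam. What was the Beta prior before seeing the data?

Beta(15, 20)

A Beta(a, b) prior with s successes and f failures in binomial data gives a Beta(a+s, b+f) posterior.
So a = 31 − 16 = 15 and b = 25 − 5 = 20.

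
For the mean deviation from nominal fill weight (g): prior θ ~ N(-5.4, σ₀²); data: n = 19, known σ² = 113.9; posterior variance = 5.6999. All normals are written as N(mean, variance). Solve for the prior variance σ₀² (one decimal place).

For the Normal–Normal model with known σ², precisions add: τ_n = τ₀ + n/σ².
So 1/σ₀² = 1/5.6999 − 19/113.9 = 0.175442 − 0.166813 = 0.008629.
Hence σ₀² = 1/0.008629 ≈ 115.9.

σ₀² = 115.9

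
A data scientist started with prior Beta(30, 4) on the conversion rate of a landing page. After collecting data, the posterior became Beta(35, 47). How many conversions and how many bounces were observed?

5 conversions and 43 bounces

Beta is conjugate to the binomial likelihood: posterior = Beta(α+s, β+f).
So s = 35 − 30 = 5 and f = 47 − 4 = 43.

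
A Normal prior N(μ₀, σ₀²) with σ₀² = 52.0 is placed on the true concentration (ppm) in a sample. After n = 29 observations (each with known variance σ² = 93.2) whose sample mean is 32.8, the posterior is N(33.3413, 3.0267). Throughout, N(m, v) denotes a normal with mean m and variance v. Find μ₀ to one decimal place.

With known observation variance, the Normal–Normal posterior has precision τ_n = τ₀ + n/σ² and mean μ_n = (τ₀μ₀ + (n/σ²)x̄)/τ_n.
Here τ₀ = 1/52.0 = 0.019231 and τ_data = 29/93.2 = 0.311159, so τ_n = 0.330390.
Rearranging for μ₀: μ₀ = (μ_n·τ_n − τ_data·x̄)/τ₀ = (33.3413·0.330390 − 0.311159·32.8) / 0.019231 = 0.809617/0.019231 ≈ 42.1.

μ₀ = 42.1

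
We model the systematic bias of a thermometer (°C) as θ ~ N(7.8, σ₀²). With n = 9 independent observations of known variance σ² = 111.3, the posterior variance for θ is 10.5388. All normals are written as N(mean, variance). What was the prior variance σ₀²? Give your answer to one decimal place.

σ₀² = 71.3

Posterior precision equals prior precision plus data precision: 1/σ_n² = 1/σ₀² + n/σ².
So 1/σ₀² = 1/10.5388 − 9/111.3 = 0.094887 − 0.080863 = 0.014024.
Hence σ₀² = 1/0.014024 ≈ 71.3.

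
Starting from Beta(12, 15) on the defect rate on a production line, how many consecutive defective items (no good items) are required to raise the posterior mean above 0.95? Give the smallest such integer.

k = 274

After k defective items and 0 good items the posterior is Beta(12+k, 15), with mean (12+k)/(12+15+k).
Set (12+k)/(27+k) > 0.95 and solve: k > (0.95·27 − 12)/(1 − 0.95) = 273.000.
The smallest integer exceeding 273.000 is 274, and checking k=274: (286)/(301) = 0.9502 > 0.95.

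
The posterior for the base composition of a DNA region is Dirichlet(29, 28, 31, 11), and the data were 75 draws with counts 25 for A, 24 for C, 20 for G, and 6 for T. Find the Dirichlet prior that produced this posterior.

Dirichlet(4, 4, 11, 5)

For a Dirichlet(α) prior with multinomial counts c, the posterior is Dirichlet(α + c) componentwise.
Subtract each count from the matching posterior parameter: 29−25=4, 28−24=4, 31−20=11, 11−6=5.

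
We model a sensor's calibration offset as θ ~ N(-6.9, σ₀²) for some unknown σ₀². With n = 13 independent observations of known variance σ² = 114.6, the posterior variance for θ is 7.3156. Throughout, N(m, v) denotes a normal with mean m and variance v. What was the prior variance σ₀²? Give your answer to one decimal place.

σ₀² = 43.0

For the Normal–Normal model with known σ², precisions add: τ_n = τ₀ + n/σ².
So 1/σ₀² = 1/7.3156 − 13/114.6 = 0.136694 − 0.113438 = 0.023256.
Hence σ₀² = 1/0.023256 ≈ 43.0.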